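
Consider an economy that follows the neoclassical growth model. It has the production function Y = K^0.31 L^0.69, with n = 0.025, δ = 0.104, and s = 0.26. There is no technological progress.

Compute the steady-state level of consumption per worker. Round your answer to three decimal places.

At the steady state, Δk = 0, so s·k^α = (n + δ)·k.
Rearranging, k^(1−α) = s / (n + δ).
k^0.69 = 0.26 / (0.025 + 0.104) = 0.26 / 0.129 = 2.0155
k* = 2.0155^(1/0.69) ≈ 2.7614
y* = (k*)^α = 2.7614^0.31 ≈ 1.3701
c* = (1 − s)·y* = (1 − 0.26) × 1.3701 ≈ 1.0139

c* ≈ 1.014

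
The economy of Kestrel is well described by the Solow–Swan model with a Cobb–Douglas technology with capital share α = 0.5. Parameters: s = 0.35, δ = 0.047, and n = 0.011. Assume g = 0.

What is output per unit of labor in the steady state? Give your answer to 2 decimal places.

y* = 6.03

In steady state, investment equals break-even investment: s·k^α = (n + δ)·k.
Rearranging, k^(1−α) = s / (n + δ).
k^0.5 = 0.35 / (0.011 + 0.047) = 0.35 / 0.058 = 6.0345
k* = 6.0345^(1/0.5) ≈ 36.4152
y* = (k*)^α = 36.4152^0.5 ≈ 6.0345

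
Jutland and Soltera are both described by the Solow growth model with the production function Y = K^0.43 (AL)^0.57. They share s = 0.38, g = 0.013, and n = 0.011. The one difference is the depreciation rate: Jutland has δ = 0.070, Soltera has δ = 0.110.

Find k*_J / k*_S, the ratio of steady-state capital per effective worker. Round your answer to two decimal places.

Steady-state k* = [s/(n + g + δ)]^(1/(1−α)), so the ratio is [ (s_J/(n + g + δ)_J) / (s_S/(n + g + δ)_S) ]^1.7544.
s_J/(n + g + δ)_J = 0.38/0.094 = 4.0426; s_S/(n + g + δ)_S = 0.38/0.134 = 2.8358.
Ratio = (4.0426/2.8358)^1.7544 = 1.4256^1.7544 ≈ 1.8628

ratio ≈ 1.86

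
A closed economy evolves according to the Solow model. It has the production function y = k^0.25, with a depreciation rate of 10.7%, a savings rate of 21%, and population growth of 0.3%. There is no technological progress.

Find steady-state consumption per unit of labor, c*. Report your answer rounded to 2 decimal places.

At the steady state, Δk = 0, so s·k^α = (n + δ)·k.
Rearranging, k^(1−α) = s / (n + δ).
k^0.75 = 0.21 / (0.003 + 0.107) = 0.21 / 0.110 = 1.9091
k* = 1.9091^(1/0.75) ≈ 2.3683
y* = (k*)^α = 2.3683^0.25 ≈ 1.2405
c* = (1 − s)·y* = (1 − 0.21) × 1.2405 ≈ 0.9800

c* = 0.98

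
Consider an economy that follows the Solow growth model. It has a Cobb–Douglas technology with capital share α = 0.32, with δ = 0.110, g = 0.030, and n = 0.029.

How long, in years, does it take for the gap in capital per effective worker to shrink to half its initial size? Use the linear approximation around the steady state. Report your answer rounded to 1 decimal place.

about 6.0 years

Near the steady state the convergence rate is λ = (1 − α)(n + g + δ).
λ = (1 − 0.32) × 0.169 = 0.68 × 0.169 = 0.11492
Half-life = ln 2 / λ = 0.6931 / 0.11492 ≈ 6.03 years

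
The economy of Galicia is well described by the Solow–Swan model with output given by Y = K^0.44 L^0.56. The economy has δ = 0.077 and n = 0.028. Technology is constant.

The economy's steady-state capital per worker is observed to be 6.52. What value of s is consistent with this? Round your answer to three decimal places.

s ≈ 0.300

In steady state, investment equals break-even investment: s·k^α = (n + δ)·k.
So s / (n + δ) = (k*)^(1−α) = 6.52^0.56 = 2.8575.
Therefore s = 2.8575 × (n + δ) = 2.8575 × 0.105 = 0.3000.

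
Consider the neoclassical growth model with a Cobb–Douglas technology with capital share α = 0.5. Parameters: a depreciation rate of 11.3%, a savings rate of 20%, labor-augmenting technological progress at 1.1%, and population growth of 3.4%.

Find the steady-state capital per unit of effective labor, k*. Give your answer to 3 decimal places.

k* ≈ 1.602

In steady state, investment equals break-even investment: s·k^α = (n + g + δ)·k.
Dividing both sides by k: k^(1−α) = s / (n + g + δ).
k^0.5 = 0.20 / (0.034 + 0.011 + 0.113) = 0.20 / 0.158 = 1.2658
k* = 1.2658^(1/0.5) ≈ 1.6022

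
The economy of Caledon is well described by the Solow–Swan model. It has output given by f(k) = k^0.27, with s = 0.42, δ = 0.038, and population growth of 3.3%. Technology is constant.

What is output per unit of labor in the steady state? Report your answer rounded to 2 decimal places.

y* ≈ 1.93

In steady state, investment equals break-even investment: s·k^α = (n + δ)·k.
Rearranging, k^(1−α) = s / (n + δ).
k^0.73 = 0.42 / (0.033 + 0.038) = 0.42 / 0.071 = 5.9155
k* = 5.9155^(1/0.73) ≈ 11.4162
y* = (k*)^α = 11.4162^0.27 ≈ 1.9299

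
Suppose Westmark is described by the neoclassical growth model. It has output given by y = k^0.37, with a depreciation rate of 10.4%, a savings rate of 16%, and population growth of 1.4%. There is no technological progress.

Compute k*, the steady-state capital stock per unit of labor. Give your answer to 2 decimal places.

At the steady state, Δk = 0, so s·k^α = (n + δ)·k.
Dividing both sides by k: k^(1−α) = s / (n + δ).
k^0.63 = 0.16 / (0.014 + 0.104) = 0.16 / 0.118 = 1.3559
k* = 1.3559^(1/0.63) ≈ 1.6214

k* = 1.62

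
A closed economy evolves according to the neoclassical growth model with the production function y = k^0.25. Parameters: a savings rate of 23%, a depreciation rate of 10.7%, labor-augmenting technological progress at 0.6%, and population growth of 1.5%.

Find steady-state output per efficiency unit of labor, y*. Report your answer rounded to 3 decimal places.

Steady state requires s·f(k) = (n + g + δ)·k, i.e. s·k^α = (n + g + δ)·k.
Rearranging, k^(1−α) = s / (n + g + δ).
k^0.75 = 0.23 / (0.015 + 0.006 + 0.107) = 0.23 / 0.128 = 1.7969
k* = 1.7969^(1/0.75) ≈ 2.1846
y* = (k*)^α = 2.1846^0.25 ≈ 1.2157

y* = 1.216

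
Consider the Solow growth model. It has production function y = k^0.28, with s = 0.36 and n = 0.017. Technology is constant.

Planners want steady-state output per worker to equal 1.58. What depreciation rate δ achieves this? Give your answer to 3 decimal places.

In steady state, investment equals break-even investment: s·k^α = (n + δ)·k.
Since y* = [s/(n + δ)]^(α/(1−α)), we have s/(n + δ) = (y*)^((1−α)/α) = 1.58^2.5714 = 3.2421.
Therefore n + δ = s / 3.2421 = 0.36 / 3.2421 = 0.1110, so δ = 0.1110 − 0.017 = 0.0940.

δ ≈ 0.094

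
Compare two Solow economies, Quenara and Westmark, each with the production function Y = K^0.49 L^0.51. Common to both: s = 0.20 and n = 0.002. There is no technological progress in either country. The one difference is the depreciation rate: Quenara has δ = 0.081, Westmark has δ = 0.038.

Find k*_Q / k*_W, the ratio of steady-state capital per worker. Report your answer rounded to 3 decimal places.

ratio ≈ 0.239

Steady-state k* = [s/(n + δ)]^(1/(1−α)), so the ratio is [ (s_Q/(n + δ)_Q) / (s_W/(n + δ)_W) ]^1.9608.
s_Q/(n + δ)_Q = 0.20/0.083 = 2.4096; s_W/(n + δ)_W = 0.20/0.040 = 5.0000.
Ratio = (2.4096/5.0000)^1.9608 = 0.4819^1.9608 ≈ 0.2390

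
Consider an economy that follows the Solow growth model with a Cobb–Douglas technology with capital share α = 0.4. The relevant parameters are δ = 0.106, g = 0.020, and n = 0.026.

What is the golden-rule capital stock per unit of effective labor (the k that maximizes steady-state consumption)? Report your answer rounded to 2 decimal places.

The golden rule sets f'(k) = n + g + δ, i.e. α·k^(α−1) = n + g + δ.
So k^(1−α) = α / (n + g + δ) = 0.4 / 0.152 = 2.6316.
k_gold = 2.6316^(1/0.6) ≈ 5.0161

k_gold ≈ 5.02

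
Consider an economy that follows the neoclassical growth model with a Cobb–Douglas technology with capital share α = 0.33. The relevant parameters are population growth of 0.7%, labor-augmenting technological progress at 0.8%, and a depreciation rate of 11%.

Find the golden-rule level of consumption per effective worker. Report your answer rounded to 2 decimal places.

At the golden rule, f'(k) = n + g + δ, so α·k^(α−1) = n + g + δ and k_gold = (α/(n + g + δ))^(1/(1−α)).
k_gold = (0.33/0.125)^(1/0.67) = 2.6400^1.4925 ≈ 4.2584
c_gold = f(k_gold) − (n + g + δ)·k_gold = 1.6131 − 0.125×4.2584 ≈ 1.0808

c_gold ≈ 1.08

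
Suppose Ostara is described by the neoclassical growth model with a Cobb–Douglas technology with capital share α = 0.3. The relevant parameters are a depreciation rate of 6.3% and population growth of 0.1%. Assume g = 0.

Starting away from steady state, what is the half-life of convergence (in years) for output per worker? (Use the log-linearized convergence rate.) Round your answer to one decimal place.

Near the steady state the convergence rate is λ = (1 − α)(n + δ).
λ = (1 − 0.3) × 0.064 = 0.7 × 0.064 = 0.0448
Half-life = ln 2 / λ = 0.6931 / 0.0448 ≈ 15.47 years

half-life ≈ 15.5 years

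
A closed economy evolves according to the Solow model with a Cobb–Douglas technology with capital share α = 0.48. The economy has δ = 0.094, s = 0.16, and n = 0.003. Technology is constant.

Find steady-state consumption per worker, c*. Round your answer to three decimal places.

At the steady state, Δk = 0, so s·k^α = (n + δ)·k.
Dividing both sides by k: k^(1−α) = s / (n + δ).
k^0.52 = 0.16 / (0.003 + 0.094) = 0.16 / 0.097 = 1.6495
k* = 1.6495^(1/0.52) ≈ 2.6181
y* = (k*)^α = 2.6181^0.48 ≈ 1.5872
c* = (1 − s)·y* = (1 − 0.16) × 1.5872 ≈ 1.3332

c* = 1.333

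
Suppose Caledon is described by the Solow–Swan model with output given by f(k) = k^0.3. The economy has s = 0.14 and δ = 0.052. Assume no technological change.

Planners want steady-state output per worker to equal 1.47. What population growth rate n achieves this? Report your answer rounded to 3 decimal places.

n ≈ 0.005

In steady state, investment equals break-even investment: s·k^α = (n + δ)·k.
Since y* = [s/(n + δ)]^(α/(1−α)), we have s/(n + δ) = (y*)^((1−α)/α) = 1.47^2.3333 = 2.4570.
Therefore n + δ = s / 2.4570 = 0.14 / 2.4570 = 0.0570, so n = 0.0570 − 0.052 = 0.0050.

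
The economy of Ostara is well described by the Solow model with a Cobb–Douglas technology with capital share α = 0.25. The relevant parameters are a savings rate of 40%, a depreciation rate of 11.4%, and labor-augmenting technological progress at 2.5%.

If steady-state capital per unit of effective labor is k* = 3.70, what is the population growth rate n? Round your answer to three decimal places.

n ≈ 0.011

At the steady state, Δk = 0, so s·k^α = (n + g + δ)·k.
So s / (n + g + δ) = (k*)^(1−α) = 3.70^0.75 = 2.6678.
Therefore n + g + δ = s / 2.6678 = 0.40 / 2.6678 = 0.1499, so n = 0.1499 − 0.139 = 0.0109.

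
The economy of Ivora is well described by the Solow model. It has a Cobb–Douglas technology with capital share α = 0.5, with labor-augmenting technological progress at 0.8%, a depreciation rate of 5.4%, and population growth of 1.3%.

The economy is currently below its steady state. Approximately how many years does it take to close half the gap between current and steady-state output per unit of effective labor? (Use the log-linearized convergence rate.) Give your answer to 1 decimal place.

t_½ ≈ 18.5 years

Near the steady state the convergence rate is λ = (1 − α)(n + g + δ).
λ = (1 − 0.5) × 0.075 = 0.5 × 0.075 = 0.0375
Half-life = ln 2 / λ = 0.6931 / 0.0375 ≈ 18.48 years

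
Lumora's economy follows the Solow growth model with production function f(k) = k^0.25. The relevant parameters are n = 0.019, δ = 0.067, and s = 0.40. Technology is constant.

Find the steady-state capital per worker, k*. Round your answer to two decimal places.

k* = 7.76

In steady state, investment equals break-even investment: s·k^α = (n + δ)·k.
Rearranging, k^(1−α) = s / (n + δ).
k^0.75 = 0.40 / (0.019 + 0.067) = 0.40 / 0.086 = 4.6512
k* = 4.6512^(1/0.75) ≈ 7.7640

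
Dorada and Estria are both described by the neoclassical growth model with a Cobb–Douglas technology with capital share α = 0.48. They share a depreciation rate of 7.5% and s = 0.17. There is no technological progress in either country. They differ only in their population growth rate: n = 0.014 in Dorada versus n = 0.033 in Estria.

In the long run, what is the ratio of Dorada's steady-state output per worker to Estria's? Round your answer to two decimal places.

Steady-state y* = [s/(n + δ)]^(α/(1−α)), so the ratio is [ (s_D/(n + δ)_D) / (s_E/(n + δ)_E) ]^0.9231.
s_D/(n + δ)_D = 0.17/0.089 = 1.9101; s_E/(n + δ)_E = 0.17/0.108 = 1.5741.
Ratio = (1.9101/1.5741)^0.9231 = 1.2135^0.9231 ≈ 1.1956

ratio ≈ 1.20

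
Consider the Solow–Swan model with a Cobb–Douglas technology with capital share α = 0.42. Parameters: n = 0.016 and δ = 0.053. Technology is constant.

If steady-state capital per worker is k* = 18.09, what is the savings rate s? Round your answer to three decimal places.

At the steady state, Δk = 0, so s·k^α = (n + δ)·k.
So s / (n + δ) = (k*)^(1−α) = 18.09^0.58 = 5.3618.
Therefore s = 5.3618 × (n + δ) = 5.3618 × 0.069 = 0.3700.

s ≈ 0.370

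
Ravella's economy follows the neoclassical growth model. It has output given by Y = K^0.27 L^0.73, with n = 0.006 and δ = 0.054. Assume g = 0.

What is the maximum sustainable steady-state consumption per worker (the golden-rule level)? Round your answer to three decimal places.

c_gold ≈ 1.273

At the golden rule, f'(k) = n + δ, so α·k^(α−1) = n + δ and k_gold = (α/(n + δ))^(1/(1−α)).
k_gold = (0.27/0.060)^(1/0.73) = 4.5000^1.3699 ≈ 7.8494
c_gold = f(k_gold) − (n + δ)·k_gold = 1.7442 − 0.060×7.8494 ≈ 1.2732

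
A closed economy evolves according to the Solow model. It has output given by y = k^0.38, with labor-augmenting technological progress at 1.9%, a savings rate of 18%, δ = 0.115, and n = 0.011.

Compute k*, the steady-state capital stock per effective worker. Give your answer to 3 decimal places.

k* = 1.417

At the steady state, Δk = 0, so s·k^α = (n + g + δ)·k.
Rearranging, k^(1−α) = s / (n + g + δ).
k^0.62 = 0.18 / (0.011 + 0.019 + 0.115) = 0.18 / 0.145 = 1.2414
k* = 1.2414^(1/0.62) ≈ 1.4173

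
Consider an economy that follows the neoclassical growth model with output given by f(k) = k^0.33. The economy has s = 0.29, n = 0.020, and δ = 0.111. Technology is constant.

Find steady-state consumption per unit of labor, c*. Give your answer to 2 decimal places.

c* ≈ 1.05

Steady state requires s·f(k) = (n + δ)·k, i.e. s·k^α = (n + δ)·k.
Rearranging, k^(1−α) = s / (n + δ).
k^0.67 = 0.29 / (0.020 + 0.111) = 0.29 / 0.131 = 2.2137
k* = 2.2137^(1/0.67) ≈ 3.2742
y* = (k*)^α = 3.2742^0.33 ≈ 1.4791
c* = (1 − s)·y* = (1 − 0.29) × 1.4791 ≈ 1.0502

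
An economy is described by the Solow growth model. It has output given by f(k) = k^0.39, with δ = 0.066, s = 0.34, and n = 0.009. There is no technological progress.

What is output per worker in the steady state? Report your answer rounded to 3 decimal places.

Steady state requires s·f(k) = (n + δ)·k, i.e. s·k^α = (n + δ)·k.
Dividing both sides by k: k^(1−α) = s / (n + δ).
k^0.61 = 0.34 / (0.009 + 0.066) = 0.34 / 0.075 = 4.5333
k* = 4.5333^(1/0.61) ≈ 11.9149
y* = (k*)^α = 11.9149^0.39 ≈ 2.6283

y* ≈ 2.628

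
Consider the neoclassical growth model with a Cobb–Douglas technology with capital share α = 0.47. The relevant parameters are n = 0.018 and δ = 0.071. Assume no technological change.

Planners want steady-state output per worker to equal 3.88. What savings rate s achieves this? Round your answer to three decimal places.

In steady state, investment equals break-even investment: s·k^α = (n + δ)·k.
Since y* = [s/(n + δ)]^(α/(1−α)), we have s/(n + δ) = (y*)^((1−α)/α) = 3.88^1.1277 = 4.6134.
Therefore s = 4.6134 × (n + δ) = 4.6134 × 0.089 = 0.4106.

s ≈ 0.411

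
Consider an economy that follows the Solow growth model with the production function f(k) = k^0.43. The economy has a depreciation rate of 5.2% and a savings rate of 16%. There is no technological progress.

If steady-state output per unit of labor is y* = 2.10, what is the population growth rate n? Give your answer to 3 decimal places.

n ≈ 0.008

At the steady state, Δk = 0, so s·k^α = (n + δ)·k.
Since y* = [s/(n + δ)]^(α/(1−α)), we have s/(n + δ) = (y*)^((1−α)/α) = 2.10^1.3256 = 2.6738.
Therefore n + δ = s / 2.6738 = 0.16 / 2.6738 = 0.0598, so n = 0.0598 − 0.052 = 0.0078.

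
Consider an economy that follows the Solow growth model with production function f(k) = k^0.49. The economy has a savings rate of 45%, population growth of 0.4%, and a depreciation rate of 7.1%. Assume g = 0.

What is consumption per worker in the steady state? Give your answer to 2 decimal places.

c* = 3.08

In steady state, investment equals break-even investment: s·k^α = (n + δ)·k.
Rearranging, k^(1−α) = s / (n + δ).
k^0.51 = 0.45 / (0.004 + 0.071) = 0.45 / 0.075 = 6.0000
k* = 6.0000^(1/0.51) ≈ 33.5573
y* = (k*)^α = 33.5573^0.49 ≈ 5.5929
c* = (1 − s)·y* = (1 − 0.45) × 5.5929 ≈ 3.0761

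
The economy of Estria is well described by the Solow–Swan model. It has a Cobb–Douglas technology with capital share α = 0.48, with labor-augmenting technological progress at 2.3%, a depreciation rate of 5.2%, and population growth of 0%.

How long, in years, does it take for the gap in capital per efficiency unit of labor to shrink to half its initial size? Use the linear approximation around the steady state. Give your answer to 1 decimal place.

half-life ≈ 17.8 years

Near the steady state the convergence rate is λ = (1 − α)(n + g + δ).
λ = (1 − 0.48) × 0.075 = 0.52 × 0.075 = 0.0390
Half-life = ln 2 / λ = 0.6931 / 0.0390 ≈ 17.77 years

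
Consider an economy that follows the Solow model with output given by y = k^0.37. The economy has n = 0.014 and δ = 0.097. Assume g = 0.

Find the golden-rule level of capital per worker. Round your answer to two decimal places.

k_gold ≈ 6.76

The golden rule sets f'(k) = n + δ, i.e. α·k^(α−1) = n + δ.
So k^(1−α) = α / (n + δ) = 0.37 / 0.111 = 3.3333.
k_gold = 3.3333^(1/0.63) ≈ 6.7602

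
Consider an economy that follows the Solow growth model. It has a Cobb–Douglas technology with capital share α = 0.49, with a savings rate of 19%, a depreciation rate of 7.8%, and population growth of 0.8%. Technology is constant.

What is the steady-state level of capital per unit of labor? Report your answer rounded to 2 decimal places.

Steady state requires s·f(k) = (n + δ)·k, i.e. s·k^α = (n + δ)·k.
Dividing both sides by k: k^(1−α) = s / (n + δ).
k^0.51 = 0.19 / (0.008 + 0.078) = 0.19 / 0.086 = 2.2093
k* = 2.2093^(1/0.51) ≈ 4.7316

k* = 4.73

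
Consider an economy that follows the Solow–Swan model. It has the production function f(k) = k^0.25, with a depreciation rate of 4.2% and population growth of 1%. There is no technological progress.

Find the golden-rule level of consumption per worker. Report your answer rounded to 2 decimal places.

At the golden rule, f'(k) = n + δ, so α·k^(α−1) = n + δ and k_gold = (α/(n + δ))^(1/(1−α)).
k_gold = (0.25/0.052)^(1/0.75) = 4.8077^1.3333 ≈ 8.1139
c_gold = f(k_gold) − (n + δ)·k_gold = 1.6877 − 0.052×8.1139 ≈ 1.2658

c_gold ≈ 1.27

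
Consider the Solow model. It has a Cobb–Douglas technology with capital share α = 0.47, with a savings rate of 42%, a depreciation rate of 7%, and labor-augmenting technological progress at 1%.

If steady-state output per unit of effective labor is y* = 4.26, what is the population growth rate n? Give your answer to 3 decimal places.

At the steady state, Δk = 0, so s·k^α = (n + g + δ)·k.
Since y* = [s/(n + g + δ)]^(α/(1−α)), we have s/(n + g + δ) = (y*)^((1−α)/α) = 4.26^1.1277 = 5.1261.
Therefore n + g + δ = s / 5.1261 = 0.42 / 5.1261 = 0.0819, so n = 0.0819 − 0.080 = 0.0019.

n ≈ 0.002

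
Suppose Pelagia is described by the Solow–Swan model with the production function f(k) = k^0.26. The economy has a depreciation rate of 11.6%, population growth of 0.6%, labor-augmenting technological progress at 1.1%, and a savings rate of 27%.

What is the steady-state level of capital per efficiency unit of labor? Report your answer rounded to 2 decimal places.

Steady state requires s·f(k) = (n + g + δ)·k, i.e. s·k^α = (n + g + δ)·k.
Rearranging, k^(1−α) = s / (n + g + δ).
k^0.74 = 0.27 / (0.006 + 0.011 + 0.116) = 0.27 / 0.133 = 2.0301
k* = 2.0301^(1/0.74) ≈ 2.6035

k* ≈ 2.60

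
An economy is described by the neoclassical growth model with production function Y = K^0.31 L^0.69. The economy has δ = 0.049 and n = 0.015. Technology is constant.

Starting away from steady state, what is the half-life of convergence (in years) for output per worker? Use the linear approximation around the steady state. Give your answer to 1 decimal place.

t_½ ≈ 15.7 years

Near the steady state the convergence rate is λ = (1 − α)(n + δ).
λ = (1 − 0.31) × 0.064 = 0.69 × 0.064 = 0.04416
Half-life = ln 2 / λ = 0.6931 / 0.04416 ≈ 15.70 years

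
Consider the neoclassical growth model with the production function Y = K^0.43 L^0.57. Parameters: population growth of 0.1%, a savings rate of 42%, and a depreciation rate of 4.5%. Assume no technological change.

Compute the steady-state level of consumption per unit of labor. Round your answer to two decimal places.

At the steady state, Δk = 0, so s·k^α = (n + δ)·k.
Rearranging, k^(1−α) = s / (n + δ).
k^0.57 = 0.42 / (0.001 + 0.045) = 0.42 / 0.046 = 9.1304
k* = 9.1304^(1/0.57) ≈ 48.4250
y* = (k*)^α = 48.4250^0.43 ≈ 5.3037
c* = (1 − s)·y* = (1 − 0.42) × 5.3037 ≈ 3.0761

c* ≈ 3.08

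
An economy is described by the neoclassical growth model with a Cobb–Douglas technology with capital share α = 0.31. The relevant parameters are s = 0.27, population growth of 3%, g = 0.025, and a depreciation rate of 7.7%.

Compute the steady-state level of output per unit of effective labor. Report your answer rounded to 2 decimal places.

y* = 1.38

In steady state, investment equals break-even investment: s·k^α = (n + g + δ)·k.
Dividing both sides by k: k^(1−α) = s / (n + g + δ).
k^0.69 = 0.27 / (0.030 + 0.025 + 0.077) = 0.27 / 0.132 = 2.0455
k* = 2.0455^(1/0.69) ≈ 2.8212
y* = (k*)^α = 2.8212^0.31 ≈ 1.3792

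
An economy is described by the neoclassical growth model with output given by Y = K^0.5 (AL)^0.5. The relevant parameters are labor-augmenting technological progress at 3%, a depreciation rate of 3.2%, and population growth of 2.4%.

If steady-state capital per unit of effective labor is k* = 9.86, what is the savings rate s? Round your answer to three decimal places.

s ≈ 0.270

At the steady state, Δk = 0, so s·k^α = (n + g + δ)·k.
So s / (n + g + δ) = (k*)^(1−α) = 9.86^0.5 = 3.1401.
Therefore s = 3.1401 × (n + g + δ) = 3.1401 × 0.086 = 0.2700.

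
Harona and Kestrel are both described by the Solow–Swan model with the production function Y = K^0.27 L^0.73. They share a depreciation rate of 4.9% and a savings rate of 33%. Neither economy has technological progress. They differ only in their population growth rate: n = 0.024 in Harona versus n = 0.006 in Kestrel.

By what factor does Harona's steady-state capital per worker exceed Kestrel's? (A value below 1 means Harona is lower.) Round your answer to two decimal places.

k*_H / k*_K ≈ 0.68

Steady-state k* = [s/(n + δ)]^(1/(1−α)), so the ratio is [ (s_H/(n + δ)_H) / (s_K/(n + δ)_K) ]^1.3699.
s_H/(n + δ)_H = 0.33/0.073 = 4.5205; s_K/(n + δ)_K = 0.33/0.055 = 6.0000.
Ratio = (4.5205/6.0000)^1.3699 = 0.7534^1.3699 ≈ 0.6785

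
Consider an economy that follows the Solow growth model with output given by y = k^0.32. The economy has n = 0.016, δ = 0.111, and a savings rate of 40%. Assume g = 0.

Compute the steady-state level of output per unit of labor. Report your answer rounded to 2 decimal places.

Steady state requires s·f(k) = (n + δ)·k, i.e. s·k^α = (n + δ)·k.
Rearranging, k^(1−α) = s / (n + δ).
k^0.68 = 0.40 / (0.016 + 0.111) = 0.40 / 0.127 = 3.1496
k* = 3.1496^(1/0.68) ≈ 5.4042
y* = (k*)^α = 5.4042^0.32 ≈ 1.7158

y* = 1.72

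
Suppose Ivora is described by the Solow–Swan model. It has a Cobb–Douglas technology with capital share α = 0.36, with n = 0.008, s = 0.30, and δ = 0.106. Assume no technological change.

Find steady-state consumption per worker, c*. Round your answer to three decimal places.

Steady state requires s·f(k) = (n + δ)·k, i.e. s·k^α = (n + δ)·k.
Dividing both sides by k: k^(1−α) = s / (n + δ).
k^0.64 = 0.30 / (0.008 + 0.106) = 0.30 / 0.114 = 2.6316
k* = 2.6316^(1/0.64) ≈ 4.5352
y* = (k*)^α = 4.5352^0.36 ≈ 1.7234
c* = (1 − s)·y* = (1 − 0.30) × 1.7234 ≈ 1.2064

c* ≈ 1.206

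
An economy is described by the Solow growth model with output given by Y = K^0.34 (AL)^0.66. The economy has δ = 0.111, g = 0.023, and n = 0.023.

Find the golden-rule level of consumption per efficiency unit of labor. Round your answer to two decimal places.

At the golden rule, f'(k) = n + g + δ, so α·k^(α−1) = n + g + δ and k_gold = (α/(n + g + δ))^(1/(1−α)).
k_gold = (0.34/0.157)^(1/0.66) = 2.1656^1.5152 ≈ 3.2245
c_gold = f(k_gold) − (n + g + δ)·k_gold = 1.4889 − 0.157×3.2245 ≈ 0.9827

c_gold ≈ 0.98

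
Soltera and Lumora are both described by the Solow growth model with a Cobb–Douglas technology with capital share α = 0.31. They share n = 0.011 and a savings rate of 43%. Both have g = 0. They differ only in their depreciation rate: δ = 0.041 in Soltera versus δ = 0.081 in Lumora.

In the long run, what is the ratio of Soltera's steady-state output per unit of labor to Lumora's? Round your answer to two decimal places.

Steady-state y* = [s/(n + δ)]^(α/(1−α)), so the ratio is [ (s_S/(n + δ)_S) / (s_L/(n + δ)_L) ]^0.4493.
s_S/(n + δ)_S = 0.43/0.052 = 8.2692; s_L/(n + δ)_L = 0.43/0.092 = 4.6739.
Ratio = (8.2692/4.6739)^0.4493 = 1.7692^0.4493 ≈ 1.2922

ratio ≈ 1.29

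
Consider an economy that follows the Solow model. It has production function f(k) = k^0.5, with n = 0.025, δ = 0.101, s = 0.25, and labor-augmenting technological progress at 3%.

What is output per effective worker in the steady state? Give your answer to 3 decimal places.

y* = 1.603

In steady state, investment equals break-even investment: s·k^α = (n + g + δ)·k.
Dividing both sides by k: k^(1−α) = s / (n + g + δ).
k^0.5 = 0.25 / (0.025 + 0.030 + 0.101) = 0.25 / 0.156 = 1.6026
k* = 1.6026^(1/0.5) ≈ 2.5683
y* = (k*)^α = 2.5683^0.5 ≈ 1.6026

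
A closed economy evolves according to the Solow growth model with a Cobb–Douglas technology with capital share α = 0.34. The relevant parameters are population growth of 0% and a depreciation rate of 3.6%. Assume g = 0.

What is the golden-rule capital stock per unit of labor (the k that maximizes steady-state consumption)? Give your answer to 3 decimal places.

The golden rule sets f'(k) = n + δ, i.e. α·k^(α−1) = n + δ.
So k^(1−α) = α / (n + δ) = 0.34 / 0.036 = 9.4444.
k_gold = 9.4444^(1/0.66) ≈ 30.0287

k_gold ≈ 30.029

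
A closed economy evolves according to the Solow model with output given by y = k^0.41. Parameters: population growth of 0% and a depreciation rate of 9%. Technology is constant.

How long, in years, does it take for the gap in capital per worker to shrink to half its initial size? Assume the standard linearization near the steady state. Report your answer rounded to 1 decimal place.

about 13.1 years

Near the steady state the convergence rate is λ = (1 − α)(n + δ).
λ = (1 − 0.41) × 0.090 = 0.59 × 0.090 = 0.0531
Half-life = ln 2 / λ = 0.6931 / 0.0531 ≈ 13.05 years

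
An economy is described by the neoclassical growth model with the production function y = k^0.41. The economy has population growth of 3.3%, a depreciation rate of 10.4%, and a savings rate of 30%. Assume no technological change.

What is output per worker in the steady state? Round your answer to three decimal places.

Steady state requires s·f(k) = (n + δ)·k, i.e. s·k^α = (n + δ)·k.
Dividing both sides by k: k^(1−α) = s / (n + δ).
k^0.59 = 0.30 / (0.033 + 0.104) = 0.30 / 0.137 = 2.1898
k* = 2.1898^(1/0.59) ≈ 3.7753
y* = (k*)^α = 3.7753^0.41 ≈ 1.7241

y* ≈ 1.724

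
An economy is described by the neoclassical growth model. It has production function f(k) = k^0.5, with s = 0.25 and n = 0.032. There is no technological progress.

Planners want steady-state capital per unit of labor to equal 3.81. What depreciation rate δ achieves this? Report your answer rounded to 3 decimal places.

δ ≈ 0.096

In steady state, investment equals break-even investment: s·k^α = (n + δ)·k.
So s / (n + δ) = (k*)^(1−α) = 3.81^0.5 = 1.9519.
Therefore n + δ = s / 1.9519 = 0.25 / 1.9519 = 0.1281, so δ = 0.1281 − 0.032 = 0.0961.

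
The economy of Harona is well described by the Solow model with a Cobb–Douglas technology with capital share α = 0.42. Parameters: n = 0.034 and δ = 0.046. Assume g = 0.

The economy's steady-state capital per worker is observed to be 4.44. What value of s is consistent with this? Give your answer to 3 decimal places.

s ≈ 0.190

Steady state requires s·f(k) = (n + δ)·k, i.e. s·k^α = (n + δ)·k.
So s / (n + δ) = (k*)^(1−α) = 4.44^0.58 = 2.3740.
Therefore s = 2.3740 × (n + δ) = 2.3740 × 0.080 = 0.1899.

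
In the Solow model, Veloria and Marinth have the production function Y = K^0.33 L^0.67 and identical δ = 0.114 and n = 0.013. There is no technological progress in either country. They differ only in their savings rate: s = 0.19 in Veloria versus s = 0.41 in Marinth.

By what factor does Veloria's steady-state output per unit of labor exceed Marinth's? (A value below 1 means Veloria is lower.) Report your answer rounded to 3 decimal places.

y*_V / y*_M ≈ 0.685

Steady-state y* = [s/(n + δ)]^(α/(1−α)), so the ratio is [ (s_V/(n + δ)_V) / (s_M/(n + δ)_M) ]^0.4925.
s_V/(n + δ)_V = 0.19/0.127 = 1.4961; s_M/(n + δ)_M = 0.41/0.127 = 3.2283.
Ratio = (1.4961/3.2283)^0.4925 = 0.4634^0.4925 ≈ 0.6847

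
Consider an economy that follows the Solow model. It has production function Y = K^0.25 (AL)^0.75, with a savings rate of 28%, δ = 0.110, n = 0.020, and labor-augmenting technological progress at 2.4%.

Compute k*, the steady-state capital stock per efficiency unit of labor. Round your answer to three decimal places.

k* ≈ 2.219

At the steady state, Δk = 0, so s·k^α = (n + g + δ)·k.
Rearranging, k^(1−α) = s / (n + g + δ).
k^0.75 = 0.28 / (0.020 + 0.024 + 0.110) = 0.28 / 0.154 = 1.8182
k* = 1.8182^(1/0.75) ≈ 2.2192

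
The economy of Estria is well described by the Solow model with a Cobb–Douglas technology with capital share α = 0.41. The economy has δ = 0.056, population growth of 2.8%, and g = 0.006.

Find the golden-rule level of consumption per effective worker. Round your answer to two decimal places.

c_gold ≈ 1.69

At the golden rule, f'(k) = n + g + δ, so α·k^(α−1) = n + g + δ and k_gold = (α/(n + g + δ))^(1/(1−α)).
k_gold = (0.41/0.090)^(1/0.59) = 4.5556^1.6949 ≈ 13.0668
c_gold = f(k_gold) − (n + g + δ)·k_gold = 2.8683 − 0.090×13.0668 ≈ 1.6923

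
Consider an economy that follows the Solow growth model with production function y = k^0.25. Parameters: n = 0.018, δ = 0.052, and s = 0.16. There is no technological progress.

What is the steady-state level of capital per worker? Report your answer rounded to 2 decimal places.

Steady state requires s·f(k) = (n + δ)·k, i.e. s·k^α = (n + δ)·k.
Rearranging, k^(1−α) = s / (n + δ).
k^0.75 = 0.16 / (0.018 + 0.052) = 0.16 / 0.070 = 2.2857
k* = 2.2857^(1/0.75) ≈ 3.0109

k* = 3.01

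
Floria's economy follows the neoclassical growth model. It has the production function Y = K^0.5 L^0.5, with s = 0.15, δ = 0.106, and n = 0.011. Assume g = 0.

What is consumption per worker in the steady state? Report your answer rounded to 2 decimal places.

Steady state requires s·f(k) = (n + δ)·k, i.e. s·k^α = (n + δ)·k.
Rearranging, k^(1−α) = s / (n + δ).
k^0.5 = 0.15 / (0.011 + 0.106) = 0.15 / 0.117 = 1.2821
k* = 1.2821^(1/0.5) ≈ 1.6438
y* = (k*)^α = 1.6438^0.5 ≈ 1.2821
c* = (1 − s)·y* = (1 − 0.15) × 1.2821 ≈ 1.0898

c* ≈ 1.09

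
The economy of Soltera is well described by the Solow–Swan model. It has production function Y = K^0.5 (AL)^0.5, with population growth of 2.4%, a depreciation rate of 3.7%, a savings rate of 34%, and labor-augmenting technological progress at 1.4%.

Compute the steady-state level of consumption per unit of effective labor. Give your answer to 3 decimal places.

At the steady state, Δk = 0, so s·k^α = (n + g + δ)·k.
Rearranging, k^(1−α) = s / (n + g + δ).
k^0.5 = 0.34 / (0.024 + 0.014 + 0.037) = 0.34 / 0.075 = 4.5333
k* = 4.5333^(1/0.5) ≈ 20.5508
y* = (k*)^α = 20.5508^0.5 ≈ 4.5333
c* = (1 − s)·y* = (1 − 0.34) × 4.5333 ≈ 2.9920

c* = 2.992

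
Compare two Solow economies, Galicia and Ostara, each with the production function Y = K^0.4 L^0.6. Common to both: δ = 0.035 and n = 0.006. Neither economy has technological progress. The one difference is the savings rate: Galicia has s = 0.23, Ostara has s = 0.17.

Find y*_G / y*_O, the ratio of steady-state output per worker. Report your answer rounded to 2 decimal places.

ratio ≈ 1.22

Steady-state y* = [s/(n + δ)]^(α/(1−α)), so the ratio is [ (s_G/(n + δ)_G) / (s_O/(n + δ)_O) ]^0.6667.
s_G/(n + δ)_G = 0.23/0.041 = 5.6098; s_O/(n + δ)_O = 0.17/0.041 = 4.1463.
Ratio = (5.6098/4.1463)^0.6667 = 1.3530^0.6667 ≈ 1.2233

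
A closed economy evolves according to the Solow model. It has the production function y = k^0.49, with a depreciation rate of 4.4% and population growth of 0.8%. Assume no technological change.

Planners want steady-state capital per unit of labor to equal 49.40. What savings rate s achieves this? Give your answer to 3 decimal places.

Steady state requires s·f(k) = (n + δ)·k, i.e. s·k^α = (n + δ)·k.
So s / (n + δ) = (k*)^(1−α) = 49.40^0.51 = 7.3080.
Therefore s = 7.3080 × (n + δ) = 7.3080 × 0.052 = 0.3800.

s ≈ 0.380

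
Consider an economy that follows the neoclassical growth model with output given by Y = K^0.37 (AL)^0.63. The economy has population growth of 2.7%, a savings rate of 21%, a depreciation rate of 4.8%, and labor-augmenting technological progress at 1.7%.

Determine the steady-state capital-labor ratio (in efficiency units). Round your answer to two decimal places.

k* ≈ 3.71

In steady state, investment equals break-even investment: s·k^α = (n + g + δ)·k.
Dividing both sides by k: k^(1−α) = s / (n + g + δ).
k^0.63 = 0.21 / (0.027 + 0.017 + 0.048) = 0.21 / 0.092 = 2.2826
k* = 2.2826^(1/0.63) ≈ 3.7063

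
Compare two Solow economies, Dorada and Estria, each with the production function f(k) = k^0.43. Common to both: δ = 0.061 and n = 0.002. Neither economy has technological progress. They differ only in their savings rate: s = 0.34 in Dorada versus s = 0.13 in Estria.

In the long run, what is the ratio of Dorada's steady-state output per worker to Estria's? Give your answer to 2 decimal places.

Steady-state y* = [s/(n + δ)]^(α/(1−α)), so the ratio is [ (s_D/(n + δ)_D) / (s_E/(n + δ)_E) ]^0.7544.
s_D/(n + δ)_D = 0.34/0.063 = 5.3968; s_E/(n + δ)_E = 0.13/0.063 = 2.0635.
Ratio = (5.3968/2.0635)^0.7544 = 2.6154^0.7544 ≈ 2.0653

ratio ≈ 2.07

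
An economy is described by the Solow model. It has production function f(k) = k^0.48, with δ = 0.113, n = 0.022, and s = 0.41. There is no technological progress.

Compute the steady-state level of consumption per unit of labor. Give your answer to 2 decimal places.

At the steady state, Δk = 0, so s·k^α = (n + δ)·k.
Dividing both sides by k: k^(1−α) = s / (n + δ).
k^0.52 = 0.41 / (0.022 + 0.113) = 0.41 / 0.135 = 3.0370
k* = 3.0370^(1/0.52) ≈ 8.4680
y* = (k*)^α = 8.4680^0.48 ≈ 2.7883
c* = (1 − s)·y* = (1 − 0.41) × 2.7883 ≈ 1.6451

c* = 1.65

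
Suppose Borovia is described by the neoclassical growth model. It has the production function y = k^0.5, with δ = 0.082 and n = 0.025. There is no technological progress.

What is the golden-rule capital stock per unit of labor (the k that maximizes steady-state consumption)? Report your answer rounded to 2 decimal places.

k_gold ≈ 21.84

The golden rule sets f'(k) = n + δ, i.e. α·k^(α−1) = n + δ.
So k^(1−α) = α / (n + δ) = 0.5 / 0.107 = 4.6729.
k_gold = 4.6729^(1/0.5) ≈ 21.8360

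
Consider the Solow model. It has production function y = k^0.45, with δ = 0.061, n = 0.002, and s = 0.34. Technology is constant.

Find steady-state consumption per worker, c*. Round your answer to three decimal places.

At the steady state, Δk = 0, so s·k^α = (n + δ)·k.
Rearranging, k^(1−α) = s / (n + δ).
k^0.55 = 0.34 / (0.002 + 0.061) = 0.34 / 0.063 = 5.3968
k* = 5.3968^(1/0.55) ≈ 21.4367
y* = (k*)^α = 21.4367^0.45 ≈ 3.9721
c* = (1 − s)·y* = (1 − 0.34) × 3.9721 ≈ 2.6216

c* = 2.622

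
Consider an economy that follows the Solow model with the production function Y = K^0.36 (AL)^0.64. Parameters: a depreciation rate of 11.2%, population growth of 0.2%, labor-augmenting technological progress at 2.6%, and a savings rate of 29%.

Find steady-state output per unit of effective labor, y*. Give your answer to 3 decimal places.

y* = 1.506

Steady state requires s·f(k) = (n + g + δ)·k, i.e. s·k^α = (n + g + δ)·k.
Rearranging, k^(1−α) = s / (n + g + δ).
k^0.64 = 0.29 / (0.002 + 0.026 + 0.112) = 0.29 / 0.140 = 2.0714
k* = 2.0714^(1/0.64) ≈ 3.1201
y* = (k*)^α = 3.1201^0.36 ≈ 1.5063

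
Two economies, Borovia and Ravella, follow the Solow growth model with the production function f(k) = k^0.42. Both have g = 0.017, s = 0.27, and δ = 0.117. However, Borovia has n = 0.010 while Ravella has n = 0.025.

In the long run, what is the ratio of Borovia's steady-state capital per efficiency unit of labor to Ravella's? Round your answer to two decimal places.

Steady-state k* = [s/(n + g + δ)]^(1/(1−α)), so the ratio is [ (s_B/(n + g + δ)_B) / (s_R/(n + g + δ)_R) ]^1.7241.
s_B/(n + g + δ)_B = 0.27/0.144 = 1.8750; s_R/(n + g + δ)_R = 0.27/0.159 = 1.6981.
Ratio = (1.8750/1.6981)^1.7241 = 1.1042^1.7241 ≈ 1.1864

k*_B / k*_R ≈ 1.19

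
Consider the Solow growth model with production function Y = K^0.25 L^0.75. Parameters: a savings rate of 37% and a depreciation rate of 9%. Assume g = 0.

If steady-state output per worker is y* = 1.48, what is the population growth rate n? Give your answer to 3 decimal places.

n ≈ 0.024

Steady state requires s·f(k) = (n + δ)·k, i.e. s·k^α = (n + δ)·k.
Since y* = [s/(n + δ)]^(α/(1−α)), we have s/(n + δ) = (y*)^((1−α)/α) = 1.48^3 = 3.2418.
Therefore n + δ = s / 3.2418 = 0.37 / 3.2418 = 0.1141, so n = 0.1141 − 0.090 = 0.0241.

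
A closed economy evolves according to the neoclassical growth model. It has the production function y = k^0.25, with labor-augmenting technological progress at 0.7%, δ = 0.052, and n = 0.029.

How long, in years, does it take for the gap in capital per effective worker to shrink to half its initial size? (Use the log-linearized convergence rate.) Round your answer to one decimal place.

t_½ ≈ 10.5 years

Near the steady state the convergence rate is λ = (1 − α)(n + g + δ).
λ = (1 − 0.25) × 0.088 = 0.75 × 0.088 = 0.0660
Half-life = ln 2 / λ = 0.6931 / 0.0660 ≈ 10.50 years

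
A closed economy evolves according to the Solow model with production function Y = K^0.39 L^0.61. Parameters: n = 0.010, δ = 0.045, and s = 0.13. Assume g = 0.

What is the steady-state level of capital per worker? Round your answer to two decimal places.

In steady state, investment equals break-even investment: s·k^α = (n + δ)·k.
Dividing both sides by k: k^(1−α) = s / (n + δ).
k^0.61 = 0.13 / (0.010 + 0.045) = 0.13 / 0.055 = 2.3636
k* = 2.3636^(1/0.61) ≈ 4.0965

k* = 4.10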